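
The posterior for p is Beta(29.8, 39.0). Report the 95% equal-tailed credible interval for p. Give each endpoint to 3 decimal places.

Posterior: Beta(29.8, 39.0).
Equal-tailed 95% interval: the 0.025 and 0.975 quantiles of Beta(29.8, 39.0).
Posterior mean ≈ 0.433, SD ≈ 0.059; a Normal approximation gives roughly [0.317, 0.549].
Exact: F⁻¹(0.025) = 0.319; F⁻¹(0.975) = 0.551.

[0.319, 0.551]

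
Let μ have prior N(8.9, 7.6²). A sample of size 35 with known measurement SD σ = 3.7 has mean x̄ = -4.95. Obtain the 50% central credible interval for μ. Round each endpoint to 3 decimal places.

[-5.277, -4.436]

Posterior precision = 1/7.6² + 35/3.7² = 0.0173 + 2.5566 = 2.5739, so posterior SD = 0.6233.
Posterior mean = (8.9/7.6² + 35·-4.95/3.7²) / 2.5739 = -4.8568.
Interval: -4.8568 ± 0.674 × 0.6233 → [-5.277, -4.436].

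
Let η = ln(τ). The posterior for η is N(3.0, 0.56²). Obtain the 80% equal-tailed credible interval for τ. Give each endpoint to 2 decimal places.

On the log scale the 80% interval is 3.0 ± 1.282 × 0.56 = [2.2823, 3.7177].
Exponentiate: [e^2.2823, e^3.7177] = [9.80, 41.17].

[9.80, 41.17]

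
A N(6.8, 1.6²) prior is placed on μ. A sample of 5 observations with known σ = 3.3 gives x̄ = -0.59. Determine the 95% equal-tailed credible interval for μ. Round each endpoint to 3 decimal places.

[0.681, 4.933]

Posterior precision = 1/1.6² + 5/3.3² = 0.3906 + 0.4591 = 0.8498, so posterior SD = 1.0848.
Posterior mean = (6.8/1.6² + 5·-0.59/3.3²) / 0.8498 = 2.8071.
Interval: 2.8071 ± 1.960 × 1.0848 → [0.681, 4.933].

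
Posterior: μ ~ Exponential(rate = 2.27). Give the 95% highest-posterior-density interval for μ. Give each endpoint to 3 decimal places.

The exponential density is strictly decreasing on [0, ∞), so the HPD interval is anchored at 0: [0, q] with P(μ ≤ q) = 0.95.
q = −ln(1 − 0.95) / 2.27 = 2.9957 / 2.27 = 1.320.

[0.000, 1.320]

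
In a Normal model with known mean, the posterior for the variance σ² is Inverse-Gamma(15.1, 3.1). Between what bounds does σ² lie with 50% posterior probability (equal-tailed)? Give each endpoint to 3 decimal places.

Inverse-Gamma(15.1, 3.1) quantiles: F⁻¹(0.25) and F⁻¹(0.75).
Equivalently, 1/σ² ~ Gamma(15.1, rate = 3.1); invert its 0.75 and 0.25 quantiles.
Posterior mean ≈ 0.220, SD ≈ 0.061; a Normal approximation gives roughly [0.179, 0.261].
Exact: lower = 0.177; upper = 0.251.

[0.177, 0.251]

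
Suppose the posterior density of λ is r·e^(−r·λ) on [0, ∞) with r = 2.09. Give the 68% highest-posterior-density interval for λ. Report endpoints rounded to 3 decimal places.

[0.000, 0.545]

The exponential density is strictly decreasing on [0, ∞), so the HPD interval is anchored at 0: [0, q] with P(λ ≤ q) = 0.68.
q = −ln(1 − 0.68) / 2.09 = 1.1394 / 2.09 = 0.545.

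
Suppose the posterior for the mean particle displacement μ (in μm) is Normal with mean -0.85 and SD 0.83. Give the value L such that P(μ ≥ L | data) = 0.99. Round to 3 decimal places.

Need L with P(μ ≥ L) = 0.99: L = -0.85 − z_{0.01}·0.83.
z = 2.326; L = -0.85 − 2.326 × 0.83 = -2.781.

-2.781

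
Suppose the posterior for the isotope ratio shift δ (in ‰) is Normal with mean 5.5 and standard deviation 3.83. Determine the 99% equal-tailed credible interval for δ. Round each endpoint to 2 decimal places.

The posterior is symmetric, so the 99% equal-tailed interval is δ = 5.5 ± z·3.83 with z = 2.576.
Half-width: 2.576 × 3.83 = 9.87.
5.5 − 9.87 = -4.37; 5.5 + 9.87 = 15.37.

[-4.37, 15.37]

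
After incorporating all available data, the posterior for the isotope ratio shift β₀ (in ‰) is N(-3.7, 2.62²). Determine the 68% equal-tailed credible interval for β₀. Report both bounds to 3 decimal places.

[-6.305, -1.095]

The posterior is symmetric, so the 68% equal-tailed interval is β₀ = -3.7 ± z·2.62 with z = 0.994.
Half-width: 0.994 × 2.62 = 2.605.
-3.7 − 2.605 = -6.305; -3.7 + 2.605 = -1.095.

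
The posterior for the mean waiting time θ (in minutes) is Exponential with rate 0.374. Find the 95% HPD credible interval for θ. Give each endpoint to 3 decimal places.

[0.000, 8.010]

The exponential density is strictly decreasing on [0, ∞), so the HPD interval is anchored at 0: [0, q] with P(θ ≤ q) = 0.95.
q = −ln(1 − 0.95) / 0.374 = 2.9957 / 0.374 = 8.010.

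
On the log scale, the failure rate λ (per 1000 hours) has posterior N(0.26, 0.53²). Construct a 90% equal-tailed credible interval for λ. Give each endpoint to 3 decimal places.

On the log scale the 90% interval is 0.26 ± 1.645 × 0.53 = [-0.6118, 1.1318].
Exponentiate: [e^-0.6118, e^1.1318] = [0.542, 3.101].

[0.542, 3.101]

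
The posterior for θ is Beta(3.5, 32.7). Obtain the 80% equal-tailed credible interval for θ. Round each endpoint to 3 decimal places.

[0.041, 0.162]

Posterior: Beta(3.5, 32.7).
Equal-tailed 80% interval: the 0.1 and 0.9 quantiles of Beta(3.5, 32.7).
Posterior mean ≈ 0.097, SD ≈ 0.048; a Normal approximation gives roughly [0.035, 0.159].
Exact: F⁻¹(0.1) = 0.041; F⁻¹(0.9) = 0.162.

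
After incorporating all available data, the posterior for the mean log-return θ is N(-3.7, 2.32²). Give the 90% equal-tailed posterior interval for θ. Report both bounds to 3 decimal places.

The posterior is symmetric, so the 90% equal-tailed interval is θ = -3.7 ± z·2.32 with z = 1.645.
Half-width: 1.645 × 2.32 = 3.816.
-3.7 − 3.816 = -7.516; -3.7 + 3.816 = 0.116.

[-7.516, 0.116]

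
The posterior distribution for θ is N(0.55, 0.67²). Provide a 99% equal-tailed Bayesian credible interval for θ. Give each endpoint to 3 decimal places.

[-1.176, 2.276]

The posterior is symmetric, so the 99% equal-tailed interval is θ = 0.55 ± z·0.67 with z = 2.576.
Half-width: 2.576 × 0.67 = 1.726.
0.55 − 1.726 = -1.176; 0.55 + 1.726 = 2.276.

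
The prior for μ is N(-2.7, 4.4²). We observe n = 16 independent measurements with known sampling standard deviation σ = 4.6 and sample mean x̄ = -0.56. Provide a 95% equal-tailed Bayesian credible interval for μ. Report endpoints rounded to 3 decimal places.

Posterior precision = 1/4.4² + 16/4.6² = 0.0517 + 0.7561 = 0.8078, so posterior SD = 1.1126.
Posterior mean = (-2.7/4.4² + 16·-0.56/4.6²) / 0.8078 = -0.6968.
Interval: -0.6968 ± 1.960 × 1.1126 → [-2.878, 1.484].

[-2.878, 1.484]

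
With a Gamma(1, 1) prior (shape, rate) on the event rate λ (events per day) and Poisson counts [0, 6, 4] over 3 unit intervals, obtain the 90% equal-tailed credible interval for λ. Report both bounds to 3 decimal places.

Posterior: Gamma(1+10, 1+3) = Gamma(11, 4) (shape, rate).
Equal-tailed 90% interval: Gamma(11, 4) quantiles at 0.05 and 0.95.
Posterior mean ≈ 2.750, SD ≈ 0.829; a Normal approximation gives roughly [1.386, 4.114].
Exact: lower = 1.542; upper = 4.241.

[1.542, 4.241]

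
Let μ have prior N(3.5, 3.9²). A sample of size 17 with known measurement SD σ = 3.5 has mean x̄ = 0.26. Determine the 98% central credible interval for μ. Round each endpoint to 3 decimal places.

[-1.523, 2.336]

Posterior precision = 1/3.9² + 17/3.5² = 0.0657 + 1.3878 = 1.4535, so posterior SD = 0.8295.
Posterior mean = (3.5/3.9² + 17·0.26/3.5²) / 1.4535 = 0.4066.
Interval: 0.4066 ± 2.326 × 0.8295 → [-1.523, 2.336].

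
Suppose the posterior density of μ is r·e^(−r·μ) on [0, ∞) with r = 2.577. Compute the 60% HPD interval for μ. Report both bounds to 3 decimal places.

[0.000, 0.356]

The exponential density is strictly decreasing on [0, ∞), so the HPD interval is anchored at 0: [0, q] with P(μ ≤ q) = 0.60.
q = −ln(1 − 0.60) / 2.577 = 0.9163 / 2.577 = 0.356.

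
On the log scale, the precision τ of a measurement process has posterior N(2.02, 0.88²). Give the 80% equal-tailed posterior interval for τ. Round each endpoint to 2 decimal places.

On the log scale the 80% interval is 2.02 ± 1.282 × 0.88 = [0.8922, 3.1478].
Exponentiate: [e^0.8922, e^3.1478] = [2.44, 23.28].

[2.44, 23.28]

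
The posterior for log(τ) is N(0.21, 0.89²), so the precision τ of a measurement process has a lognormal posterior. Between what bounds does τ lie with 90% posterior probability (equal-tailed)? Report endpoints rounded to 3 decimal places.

On the log scale the 90% interval is 0.21 ± 1.645 × 0.89 = [-1.2539, 1.6739].
Exponentiate: [e^-1.2539, e^1.6739] = [0.285, 5.333].

[0.285, 5.333]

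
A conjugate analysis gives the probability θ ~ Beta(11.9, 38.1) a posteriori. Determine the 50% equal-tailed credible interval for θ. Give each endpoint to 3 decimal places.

[0.196, 0.277]

Posterior: Beta(11.9, 38.1).
Equal-tailed 50% interval: the 0.25 and 0.75 quantiles of Beta(11.9, 38.1).
Posterior mean ≈ 0.238, SD ≈ 0.060; a Normal approximation gives roughly [0.198, 0.278].
Exact: F⁻¹(0.25) = 0.196; F⁻¹(0.75) = 0.277.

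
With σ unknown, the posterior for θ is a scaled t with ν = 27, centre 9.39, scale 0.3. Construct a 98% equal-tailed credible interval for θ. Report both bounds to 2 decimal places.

[8.65, 10.13]

The t_27 distribution is symmetric; the 98% interval is 9.39 ± t·0.3 with t_{0.99,27} = 2.473.
Half-width: 2.473 × 0.3 = 0.74.
9.39 − 0.74 = 8.65; 9.39 + 0.74 = 10.13.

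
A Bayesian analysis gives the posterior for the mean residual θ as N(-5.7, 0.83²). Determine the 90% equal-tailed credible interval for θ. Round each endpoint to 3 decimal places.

The posterior is symmetric, so the 90% equal-tailed interval is θ = -5.7 ± z·0.83 with z = 1.645.
Half-width: 1.645 × 0.83 = 1.365.
-5.7 − 1.365 = -7.065; -5.7 + 1.365 = -4.335.

[-7.065, -4.335]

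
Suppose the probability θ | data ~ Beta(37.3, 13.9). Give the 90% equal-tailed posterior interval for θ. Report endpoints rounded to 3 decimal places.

Posterior: Beta(37.3, 13.9).
Equal-tailed 90% interval: the 0.05 and 0.95 quantiles of Beta(37.3, 13.9).
Posterior mean ≈ 0.729, SD ≈ 0.062; a Normal approximation gives roughly [0.627, 0.830].
Exact: F⁻¹(0.05) = 0.622; F⁻¹(0.95) = 0.825.

[0.622, 0.825]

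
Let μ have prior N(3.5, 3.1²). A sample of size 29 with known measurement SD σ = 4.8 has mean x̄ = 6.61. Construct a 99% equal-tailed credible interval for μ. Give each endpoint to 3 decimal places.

Posterior precision = 1/3.1² + 29/4.8² = 0.1041 + 1.2587 = 1.3627, so posterior SD = 0.8566.
Posterior mean = (3.5/3.1² + 29·6.61/4.8²) / 1.3627 = 6.3725.
Interval: 6.3725 ± 2.576 × 0.8566 → [4.166, 8.579].

[4.166, 8.579]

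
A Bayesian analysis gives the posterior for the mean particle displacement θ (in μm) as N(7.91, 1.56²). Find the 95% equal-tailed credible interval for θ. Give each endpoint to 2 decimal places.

The posterior is symmetric, so the 95% equal-tailed interval is θ = 7.91 ± z·1.56 with z = 1.960.
Half-width: 1.960 × 1.56 = 3.06.
7.91 − 3.06 = 4.85; 7.91 + 3.06 = 10.97.

[4.85, 10.97]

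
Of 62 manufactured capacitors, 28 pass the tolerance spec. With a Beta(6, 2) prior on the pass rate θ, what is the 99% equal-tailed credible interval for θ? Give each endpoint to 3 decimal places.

[0.336, 0.637]

Posterior: Beta(6+28, 2+34) = Beta(34, 36).
Equal-tailed 99% interval: the 0.005 and 0.995 quantiles of Beta(34, 36).
Posterior mean ≈ 0.486, SD ≈ 0.059; a Normal approximation gives roughly [0.333, 0.638].
Exact: F⁻¹(0.005) = 0.336; F⁻¹(0.995) = 0.637.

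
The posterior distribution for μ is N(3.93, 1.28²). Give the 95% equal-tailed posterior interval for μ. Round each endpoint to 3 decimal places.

The posterior is symmetric, so the 95% equal-tailed interval is μ = 3.93 ± z·1.28 with z = 1.960.
Half-width: 1.960 × 1.28 = 2.509.
3.93 − 2.509 = 1.421; 3.93 + 2.509 = 6.439.

[1.421, 6.439]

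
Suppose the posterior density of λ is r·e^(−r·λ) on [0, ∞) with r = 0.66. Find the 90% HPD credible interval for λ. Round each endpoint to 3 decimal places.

The exponential density is strictly decreasing on [0, ∞), so the HPD interval is anchored at 0: [0, q] with P(λ ≤ q) = 0.90.
q = −ln(1 − 0.90) / 0.66 = 2.3026 / 0.66 = 3.489.

[0.000, 3.489]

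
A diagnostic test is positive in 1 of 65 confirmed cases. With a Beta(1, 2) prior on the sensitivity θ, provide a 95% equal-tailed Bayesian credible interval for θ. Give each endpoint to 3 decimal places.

[0.004, 0.080]

Posterior: Beta(1+1, 2+64) = Beta(2, 66).
Equal-tailed 95% interval: the 0.025 and 0.975 quantiles of Beta(2, 66).
Posterior mean ≈ 0.029, SD ≈ 0.020; a Normal approximation gives roughly [-0.010, 0.069].
Exact: F⁻¹(0.025) = 0.004; F⁻¹(0.975) = 0.080.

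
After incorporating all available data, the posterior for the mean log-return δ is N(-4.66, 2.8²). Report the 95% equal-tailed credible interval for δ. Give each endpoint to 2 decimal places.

[-10.15, 0.83]

The posterior is symmetric, so the 95% equal-tailed interval is δ = -4.66 ± z·2.8 with z = 1.960.
Half-width: 1.960 × 2.8 = 5.49.
-4.66 − 5.49 = -10.15; -4.66 + 5.49 = 0.83.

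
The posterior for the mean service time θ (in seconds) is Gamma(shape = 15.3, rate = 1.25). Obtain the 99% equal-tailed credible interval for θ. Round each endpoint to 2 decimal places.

Posterior: Gamma(shape 15.3, rate 1.25).
Equal-tailed 99% interval: Gamma(15.3, 1.25) quantiles at 0.005 and 0.995.
Posterior mean ≈ 12.24, SD ≈ 3.13; a Normal approximation gives roughly [4.18, 20.30].
Exact: lower = 5.68; upper = 21.79.

[5.68, 21.79]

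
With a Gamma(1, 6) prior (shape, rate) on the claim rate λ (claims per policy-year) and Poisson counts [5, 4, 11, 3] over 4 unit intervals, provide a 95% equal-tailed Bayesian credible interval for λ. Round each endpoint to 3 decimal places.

[1.538, 3.451]

Posterior: Gamma(1+23, 6+4) = Gamma(24, 10) (shape, rate).
Equal-tailed 95% interval: Gamma(24, 10) quantiles at 0.025 and 0.975.
Posterior mean ≈ 2.400, SD ≈ 0.490; a Normal approximation gives roughly [1.440, 3.360].
Exact: lower = 1.538; upper = 3.451.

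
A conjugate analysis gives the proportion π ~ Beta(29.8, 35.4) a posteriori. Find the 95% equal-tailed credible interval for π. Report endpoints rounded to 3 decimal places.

Posterior: Beta(29.8, 35.4).
Equal-tailed 95% interval: the 0.025 and 0.975 quantiles of Beta(29.8, 35.4).
Posterior mean ≈ 0.457, SD ≈ 0.061; a Normal approximation gives roughly [0.337, 0.577].
Exact: F⁻¹(0.025) = 0.339; F⁻¹(0.975) = 0.578.

[0.339, 0.578]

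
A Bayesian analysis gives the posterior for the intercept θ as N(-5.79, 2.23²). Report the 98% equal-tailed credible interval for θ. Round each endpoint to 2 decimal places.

[-10.98, -0.60]

The posterior is symmetric, so the 98% equal-tailed interval is θ = -5.79 ± z·2.23 with z = 2.326.
Half-width: 2.326 × 2.23 = 5.19.
-5.79 − 5.19 = -10.98; -5.79 + 5.19 = -0.60.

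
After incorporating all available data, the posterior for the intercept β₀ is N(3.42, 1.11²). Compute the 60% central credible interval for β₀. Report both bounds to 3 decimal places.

[2.486, 4.354]

The posterior is symmetric, so the 60% equal-tailed interval is β₀ = 3.42 ± z·1.11 with z = 0.842.
Half-width: 0.842 × 1.11 = 0.934.
3.42 − 0.934 = 2.486; 3.42 + 0.934 = 4.354.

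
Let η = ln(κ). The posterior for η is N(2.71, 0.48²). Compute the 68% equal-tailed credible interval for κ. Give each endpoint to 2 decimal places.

On the log scale the 68% interval is 2.71 ± 0.994 × 0.48 = [2.2327, 3.1873].
Exponentiate: [e^2.2327, e^3.1873] = [9.32, 24.22].

[9.32, 24.22]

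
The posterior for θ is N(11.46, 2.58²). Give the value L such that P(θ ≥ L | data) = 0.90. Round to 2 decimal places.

8.15

Need L with P(θ ≥ L) = 0.90: L = 11.46 − z_{0.1}·2.58.
z = 1.282; L = 11.46 − 1.282 × 2.58 = 8.15.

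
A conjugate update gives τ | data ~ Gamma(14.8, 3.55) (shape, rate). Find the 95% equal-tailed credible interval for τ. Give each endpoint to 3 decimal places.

Posterior: Gamma(shape 14.8, rate 3.55).
Equal-tailed 95% interval: Gamma(14.8, 3.55) quantiles at 0.025 and 0.975.
Posterior mean ≈ 4.169, SD ≈ 1.084; a Normal approximation gives roughly [2.045, 6.293].
Exact: lower = 2.323; upper = 6.546.

[2.323, 6.546]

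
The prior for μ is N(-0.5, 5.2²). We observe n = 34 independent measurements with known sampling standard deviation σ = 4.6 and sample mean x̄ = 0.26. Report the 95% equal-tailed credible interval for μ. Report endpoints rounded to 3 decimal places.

[-1.286, 1.772]

Posterior precision = 1/5.2² + 34/4.6² = 0.0370 + 1.6068 = 1.6438, so posterior SD = 0.7800.
Posterior mean = (-0.5/5.2² + 34·0.26/4.6²) / 1.6438 = 0.2429.
Interval: 0.2429 ± 1.960 × 0.7800 → [-1.286, 1.772].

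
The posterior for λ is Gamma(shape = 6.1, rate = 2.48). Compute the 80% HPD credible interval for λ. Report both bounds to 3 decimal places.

The posterior is unimodal and skewed, so the HPD interval has equal density at both endpoints and is the shortest 80% interval.
Solving f(1.087) = f(3.481) with F(3.481) − F(1.087) = 0.80 gives [1.087, 3.481].
For comparison, the equal-tailed interval is [1.300, 3.791]; the HPD is narrower and shifted toward the mode.

[1.087, 3.481]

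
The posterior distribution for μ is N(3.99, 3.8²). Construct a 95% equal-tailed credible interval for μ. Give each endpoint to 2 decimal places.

The posterior is symmetric, so the 95% equal-tailed interval is μ = 3.99 ± z·3.8 with z = 1.960.
Half-width: 1.960 × 3.8 = 7.45.
3.99 − 7.45 = -3.46; 3.99 + 7.45 = 11.44.

[-3.46, 11.44]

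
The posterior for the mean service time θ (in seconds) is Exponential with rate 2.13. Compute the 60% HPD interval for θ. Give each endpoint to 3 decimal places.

[0.000, 0.430]

The exponential density is strictly decreasing on [0, ∞), so the HPD interval is anchored at 0: [0, q] with P(θ ≤ q) = 0.60.
q = −ln(1 − 0.60) / 2.13 = 0.9163 / 2.13 = 0.430.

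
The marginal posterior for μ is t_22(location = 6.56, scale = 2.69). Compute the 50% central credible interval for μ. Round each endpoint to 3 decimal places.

The t_22 distribution is symmetric; the 50% interval is 6.56 ± t·2.69 with t_{0.75,22} = 0.686.
Half-width: 0.686 × 2.69 = 1.845.
6.56 − 1.845 = 4.715; 6.56 + 1.845 = 8.405.

[4.715, 8.405]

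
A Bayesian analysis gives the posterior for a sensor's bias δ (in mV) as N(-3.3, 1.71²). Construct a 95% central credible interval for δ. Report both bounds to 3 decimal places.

The posterior is symmetric, so the 95% equal-tailed interval is δ = -3.3 ± z·1.71 with z = 1.960.
Half-width: 1.960 × 1.71 = 3.352.
-3.3 − 3.352 = -6.652; -3.3 + 3.352 = 0.052.

[-6.652, 0.052]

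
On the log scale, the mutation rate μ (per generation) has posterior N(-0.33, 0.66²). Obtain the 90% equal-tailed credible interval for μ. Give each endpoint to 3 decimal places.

On the log scale the 90% interval is -0.33 ± 1.645 × 0.66 = [-1.4156, 0.7556].
Exponentiate: [e^-1.4156, e^0.7556] = [0.243, 2.129].

[0.243, 2.129]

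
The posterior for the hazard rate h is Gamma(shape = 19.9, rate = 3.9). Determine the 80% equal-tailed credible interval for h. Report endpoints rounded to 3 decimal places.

Posterior: Gamma(shape 19.9, rate 3.9).
Equal-tailed 80% interval: Gamma(19.9, 3.9) quantiles at 0.1 and 0.9.
Posterior mean ≈ 5.103, SD ≈ 1.144; a Normal approximation gives roughly [3.637, 6.568].
Exact: lower = 3.702; upper = 6.612.

[3.702, 6.612]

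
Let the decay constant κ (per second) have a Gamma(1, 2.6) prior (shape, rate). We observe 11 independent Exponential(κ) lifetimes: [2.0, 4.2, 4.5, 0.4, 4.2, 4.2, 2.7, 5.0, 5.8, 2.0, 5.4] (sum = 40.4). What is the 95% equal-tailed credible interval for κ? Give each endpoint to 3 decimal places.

[0.144, 0.458]

Posterior: Gamma(1+11, 2.6+40.4) = Gamma(12, 43.0) (shape, rate).
Equal-tailed 95% interval: Gamma(12, 43.0) quantiles at 0.025 and 0.975.
Posterior mean ≈ 0.279, SD ≈ 0.081; a Normal approximation gives roughly [0.121, 0.437].
Exact: lower = 0.144; upper = 0.458.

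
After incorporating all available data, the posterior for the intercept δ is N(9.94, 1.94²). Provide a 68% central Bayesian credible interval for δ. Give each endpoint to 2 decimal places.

The posterior is symmetric, so the 68% equal-tailed interval is δ = 9.94 ± z·1.94 with z = 0.994.
Half-width: 0.994 × 1.94 = 1.93.
9.94 − 1.93 = 8.01; 9.94 + 1.93 = 11.87.

[8.01, 11.87]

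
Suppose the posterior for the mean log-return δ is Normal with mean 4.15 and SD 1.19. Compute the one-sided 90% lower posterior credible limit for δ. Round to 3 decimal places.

2.625

Need L with P(δ ≥ L) = 0.90: L = 4.15 − z_{0.1}·1.19.
z = 1.282; L = 4.15 − 1.282 × 1.19 = 2.625.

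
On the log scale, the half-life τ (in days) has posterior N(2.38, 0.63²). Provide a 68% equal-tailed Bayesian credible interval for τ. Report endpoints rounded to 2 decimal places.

On the log scale the 68% interval is 2.38 ± 0.994 × 0.63 = [1.7535, 3.0065].
Exponentiate: [e^1.7535, e^3.0065] = [5.77, 20.22].

[5.77, 20.22]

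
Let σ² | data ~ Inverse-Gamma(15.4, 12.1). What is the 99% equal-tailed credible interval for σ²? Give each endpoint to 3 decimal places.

[0.442, 1.690]

Inverse-Gamma(15.4, 12.1) quantiles: F⁻¹(0.005) and F⁻¹(0.995).
Equivalently, 1/σ² ~ Gamma(15.4, rate = 12.1); invert its 0.995 and 0.005 quantiles.
Posterior mean ≈ 0.840, SD ≈ 0.230; a Normal approximation gives roughly [0.249, 1.432].
Exact: lower = 0.442; upper = 1.690.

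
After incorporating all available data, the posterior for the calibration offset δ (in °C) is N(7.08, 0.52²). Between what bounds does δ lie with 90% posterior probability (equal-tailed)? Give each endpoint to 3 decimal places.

[6.225, 7.935]

The posterior is symmetric, so the 90% equal-tailed interval is δ = 7.08 ± z·0.52 with z = 1.645.
Half-width: 1.645 × 0.52 = 0.855.
7.08 − 0.855 = 6.225; 7.08 + 0.855 = 7.935.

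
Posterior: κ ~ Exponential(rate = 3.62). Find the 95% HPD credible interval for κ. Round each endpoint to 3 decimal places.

[0.000, 0.828]

The exponential density is strictly decreasing on [0, ∞), so the HPD interval is anchored at 0: [0, q] with P(κ ≤ q) = 0.95.
q = −ln(1 − 0.95) / 3.62 = 2.9957 / 3.62 = 0.828.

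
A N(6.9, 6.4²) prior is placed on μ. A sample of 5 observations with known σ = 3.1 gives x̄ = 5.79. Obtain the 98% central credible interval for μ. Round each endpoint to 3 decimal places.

Posterior precision = 1/6.4² + 5/3.1² = 0.0244 + 0.5203 = 0.5447, so posterior SD = 1.3549.
Posterior mean = (6.9/6.4² + 5·5.79/3.1²) / 0.5447 = 5.8398.
Interval: 5.8398 ± 2.326 × 1.3549 → [2.688, 8.992].

[2.688, 8.992]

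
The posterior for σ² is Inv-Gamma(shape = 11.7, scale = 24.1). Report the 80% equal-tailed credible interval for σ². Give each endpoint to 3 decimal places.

[1.484, 3.177]

Inverse-Gamma(11.7, 24.1) quantiles: F⁻¹(0.1) and F⁻¹(0.9).
Equivalently, 1/σ² ~ Gamma(11.7, rate = 24.1); invert its 0.9 and 0.1 quantiles.
Posterior mean ≈ 2.252, SD ≈ 0.723; a Normal approximation gives roughly [1.326, 3.179].
Exact: lower = 1.484; upper = 3.177.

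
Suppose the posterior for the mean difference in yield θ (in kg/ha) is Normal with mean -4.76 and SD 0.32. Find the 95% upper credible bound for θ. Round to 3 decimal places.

-4.234

Need U with P(θ ≤ U) = 0.95: U = -4.76 + z_{0.05}·0.32.
z = 1.645; U = -4.76 + 1.645 × 0.32 = -4.234.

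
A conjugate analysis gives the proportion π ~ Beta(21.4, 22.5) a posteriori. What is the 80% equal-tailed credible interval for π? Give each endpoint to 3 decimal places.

[0.391, 0.584]

Posterior: Beta(21.4, 22.5).
Equal-tailed 80% interval: the 0.1 and 0.9 quantiles of Beta(21.4, 22.5).
Posterior mean ≈ 0.487, SD ≈ 0.075; a Normal approximation gives roughly [0.392, 0.583].
Exact: F⁻¹(0.1) = 0.391; F⁻¹(0.9) = 0.584.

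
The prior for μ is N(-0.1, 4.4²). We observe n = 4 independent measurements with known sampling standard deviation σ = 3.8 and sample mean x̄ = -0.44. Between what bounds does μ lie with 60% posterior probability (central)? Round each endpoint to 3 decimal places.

Posterior precision = 1/4.4² + 4/3.8² = 0.0517 + 0.2770 = 0.3287, so posterior SD = 1.7443.
Posterior mean = (-0.1/4.4² + 4·-0.44/3.8²) / 0.3287 = -0.3866.
Interval: -0.3866 ± 0.842 × 1.7443 → [-1.855, 1.081].

[-1.855, 1.081]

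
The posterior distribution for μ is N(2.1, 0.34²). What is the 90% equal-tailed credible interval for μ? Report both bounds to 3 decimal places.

The posterior is symmetric, so the 90% equal-tailed interval is μ = 2.1 ± z·0.34 with z = 1.645.
Half-width: 1.645 × 0.34 = 0.559.
2.1 − 0.559 = 1.541; 2.1 + 0.559 = 2.659.

[1.541, 2.659]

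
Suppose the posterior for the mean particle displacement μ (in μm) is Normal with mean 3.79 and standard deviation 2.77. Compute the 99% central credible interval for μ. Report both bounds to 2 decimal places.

The posterior is symmetric, so the 99% equal-tailed interval is μ = 3.79 ± z·2.77 with z = 2.576.
Half-width: 2.576 × 2.77 = 7.14.
3.79 − 7.14 = -3.35; 3.79 + 7.14 = 10.93.

[-3.35, 10.93]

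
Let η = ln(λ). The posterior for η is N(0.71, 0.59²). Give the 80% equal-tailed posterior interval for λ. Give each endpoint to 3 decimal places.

[0.955, 4.332]

On the log scale the 80% interval is 0.71 ± 1.282 × 0.59 = [-0.0461, 1.4661].
Exponentiate: [e^-0.0461, e^1.4661] = [0.955, 4.332].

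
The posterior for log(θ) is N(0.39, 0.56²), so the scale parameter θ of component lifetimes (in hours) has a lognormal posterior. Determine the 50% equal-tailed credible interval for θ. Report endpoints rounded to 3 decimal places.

[1.012, 2.155]

On the log scale the 50% interval is 0.39 ± 0.674 × 0.56 = [0.0123, 0.7677].
Exponentiate: [e^0.0123, e^0.7677] = [1.012, 2.155].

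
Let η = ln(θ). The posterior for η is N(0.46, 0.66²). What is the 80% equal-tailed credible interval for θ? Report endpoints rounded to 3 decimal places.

On the log scale the 80% interval is 0.46 ± 1.282 × 0.66 = [-0.3858, 1.3058].
Exponentiate: [e^-0.3858, e^1.3058] = [0.680, 3.691].

[0.680, 3.691]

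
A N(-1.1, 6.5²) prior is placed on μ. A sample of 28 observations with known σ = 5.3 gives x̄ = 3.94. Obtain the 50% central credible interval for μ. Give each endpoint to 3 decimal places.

[3.155, 4.491]

Posterior precision = 1/6.5² + 28/5.3² = 0.0237 + 0.9968 = 1.0205, so posterior SD = 0.9899.
Posterior mean = (-1.1/6.5² + 28·3.94/5.3²) / 1.0205 = 3.8231.
Interval: 3.8231 ± 0.674 × 0.9899 → [3.155, 4.491].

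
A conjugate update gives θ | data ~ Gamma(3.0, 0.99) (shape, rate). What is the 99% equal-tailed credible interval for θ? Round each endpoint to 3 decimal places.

[0.341, 9.367]

Posterior: Gamma(shape 3.0, rate 0.99).
Equal-tailed 99% interval: Gamma(3.0, 0.99) quantiles at 0.005 and 0.995.
Posterior mean ≈ 3.030, SD ≈ 1.750; a Normal approximation gives roughly [-1.476, 7.537].
Exact: lower = 0.341; upper = 9.367.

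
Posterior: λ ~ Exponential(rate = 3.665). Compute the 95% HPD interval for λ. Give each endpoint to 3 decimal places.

[0.000, 0.817]

The exponential density is strictly decreasing on [0, ∞), so the HPD interval is anchored at 0: [0, q] with P(λ ≤ q) = 0.95.
q = −ln(1 − 0.95) / 3.665 = 2.9957 / 3.665 = 0.817.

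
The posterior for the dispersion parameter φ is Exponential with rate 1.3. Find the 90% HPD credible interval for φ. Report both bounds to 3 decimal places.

[0.000, 1.771]

The exponential density is strictly decreasing on [0, ∞), so the HPD interval is anchored at 0: [0, q] with P(φ ≤ q) = 0.90.
q = −ln(1 − 0.90) / 1.3 = 2.3026 / 1.3 = 1.771.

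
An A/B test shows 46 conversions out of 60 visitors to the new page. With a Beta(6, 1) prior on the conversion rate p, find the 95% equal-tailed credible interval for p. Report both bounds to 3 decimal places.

[0.670, 0.867]

Posterior: Beta(6+46, 1+14) = Beta(52, 15).
Equal-tailed 95% interval: the 0.025 and 0.975 quantiles of Beta(52, 15).
Posterior mean ≈ 0.776, SD ≈ 0.051; a Normal approximation gives roughly [0.677, 0.875].
Exact: F⁻¹(0.025) = 0.670; F⁻¹(0.975) = 0.867.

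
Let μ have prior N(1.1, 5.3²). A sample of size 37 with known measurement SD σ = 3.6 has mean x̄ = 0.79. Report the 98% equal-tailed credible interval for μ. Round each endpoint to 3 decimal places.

Posterior precision = 1/5.3² + 37/3.6² = 0.0356 + 2.8549 = 2.8905, so posterior SD = 0.5882.
Posterior mean = (1.1/5.3² + 37·0.79/3.6²) / 2.8905 = 0.7938.
Interval: 0.7938 ± 2.326 × 0.5882 → [-0.574, 2.162].

[-0.574, 2.162]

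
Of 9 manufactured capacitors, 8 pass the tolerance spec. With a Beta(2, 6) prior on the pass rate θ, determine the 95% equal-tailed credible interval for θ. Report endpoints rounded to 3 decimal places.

Posterior: Beta(2+8, 6+1) = Beta(10, 7).
Equal-tailed 95% interval: the 0.025 and 0.975 quantiles of Beta(10, 7).
Posterior mean ≈ 0.588, SD ≈ 0.116; a Normal approximation gives roughly [0.361, 0.816].
Exact: F⁻¹(0.025) = 0.354; F⁻¹(0.975) = 0.802.

[0.354, 0.802]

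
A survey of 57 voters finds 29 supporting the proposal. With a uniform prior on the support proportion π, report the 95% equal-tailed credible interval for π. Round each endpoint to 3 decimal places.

[0.382, 0.634]

Posterior: Beta(1+29, 1+28) = Beta(30, 29).
Equal-tailed 95% interval: the 0.025 and 0.975 quantiles of Beta(30, 29).
Posterior mean ≈ 0.508, SD ≈ 0.065; a Normal approximation gives roughly [0.382, 0.635].
Exact: F⁻¹(0.025) = 0.382; F⁻¹(0.975) = 0.634.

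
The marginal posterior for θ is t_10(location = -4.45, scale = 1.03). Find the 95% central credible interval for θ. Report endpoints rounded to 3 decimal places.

[-6.745, -2.155]

The t_10 distribution is symmetric; the 95% interval is -4.45 ± t·1.03 with t_{0.975,10} = 2.228.
Half-width: 2.228 × 1.03 = 2.295.
-4.45 − 2.295 = -6.745; -4.45 + 2.295 = -2.155.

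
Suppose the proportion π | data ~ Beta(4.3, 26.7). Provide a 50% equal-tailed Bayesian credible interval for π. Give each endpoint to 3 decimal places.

[0.094, 0.176]

Posterior: Beta(4.3, 26.7).
Equal-tailed 50% interval: the 0.25 and 0.75 quantiles of Beta(4.3, 26.7).
Posterior mean ≈ 0.139, SD ≈ 0.061; a Normal approximation gives roughly [0.097, 0.180].
Exact: F⁻¹(0.25) = 0.094; F⁻¹(0.75) = 0.176.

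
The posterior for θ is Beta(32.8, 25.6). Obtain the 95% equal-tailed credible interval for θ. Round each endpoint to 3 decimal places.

Posterior: Beta(32.8, 25.6).
Equal-tailed 95% interval: the 0.025 and 0.975 quantiles of Beta(32.8, 25.6).
Posterior mean ≈ 0.562, SD ≈ 0.064; a Normal approximation gives roughly [0.435, 0.688].
Exact: F⁻¹(0.025) = 0.434; F⁻¹(0.975) = 0.685.

[0.434, 0.685]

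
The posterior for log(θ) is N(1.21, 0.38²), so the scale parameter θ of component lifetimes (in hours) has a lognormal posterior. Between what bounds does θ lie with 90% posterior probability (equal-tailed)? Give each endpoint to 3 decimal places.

On the log scale the 90% interval is 1.21 ± 1.645 × 0.38 = [0.5850, 1.8350].
Exponentiate: [e^0.5850, e^1.8350] = [1.795, 6.265].

[1.795, 6.265]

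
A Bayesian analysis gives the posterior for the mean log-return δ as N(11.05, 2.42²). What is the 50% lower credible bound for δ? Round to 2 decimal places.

Need L with P(δ ≥ L) = 0.50: L = 11.05 − z_{0.5}·2.42.
z = 0.000; L = 11.05 − 0.000 × 2.42 = 11.05.

11.05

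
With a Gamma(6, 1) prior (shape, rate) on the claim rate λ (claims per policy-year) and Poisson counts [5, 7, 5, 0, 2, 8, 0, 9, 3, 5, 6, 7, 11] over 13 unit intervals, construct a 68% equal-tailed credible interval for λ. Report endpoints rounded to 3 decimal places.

[4.676, 5.895]

Posterior: Gamma(6+68, 1+13) = Gamma(74, 14) (shape, rate).
Equal-tailed 68% interval: Gamma(74, 14) quantiles at 0.16 and 0.84.
Posterior mean ≈ 5.286, SD ≈ 0.614; a Normal approximation gives roughly [4.675, 5.897].
Exact: lower = 4.676; upper = 5.895.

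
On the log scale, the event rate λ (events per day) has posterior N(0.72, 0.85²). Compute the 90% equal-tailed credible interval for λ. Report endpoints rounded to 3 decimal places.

On the log scale the 90% interval is 0.72 ± 1.645 × 0.85 = [-0.6781, 2.1181].
Exponentiate: [e^-0.6781, e^2.1181] = [0.508, 8.316].

[0.508, 8.316]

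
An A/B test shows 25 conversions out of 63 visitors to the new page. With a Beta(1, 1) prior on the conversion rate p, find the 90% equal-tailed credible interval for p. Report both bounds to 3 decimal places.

Posterior: Beta(1+25, 1+38) = Beta(26, 39).
Equal-tailed 90% interval: the 0.05 and 0.95 quantiles of Beta(26, 39).
Posterior mean ≈ 0.400, SD ≈ 0.060; a Normal approximation gives roughly [0.301, 0.499].
Exact: F⁻¹(0.05) = 0.303; F⁻¹(0.95) = 0.501.

[0.303, 0.501]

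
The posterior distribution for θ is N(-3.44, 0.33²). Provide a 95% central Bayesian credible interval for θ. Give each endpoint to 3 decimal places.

The posterior is symmetric, so the 95% equal-tailed interval is θ = -3.44 ± z·0.33 with z = 1.960.
Half-width: 1.960 × 0.33 = 0.647.
-3.44 − 0.647 = -4.087; -3.44 + 0.647 = -2.793.

[-4.087, -2.793]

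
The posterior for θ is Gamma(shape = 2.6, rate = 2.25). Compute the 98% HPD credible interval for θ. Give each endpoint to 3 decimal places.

[0.044, 3.066]

The posterior is unimodal and skewed, so the HPD interval has equal density at both endpoints and is the shortest 98% interval.
Solving f(0.044) = f(3.066) with F(3.066) − F(0.044) = 0.98 gives [0.044, 3.066].
For comparison, the equal-tailed interval is [0.136, 3.431]; the HPD is narrower and shifted toward the mode.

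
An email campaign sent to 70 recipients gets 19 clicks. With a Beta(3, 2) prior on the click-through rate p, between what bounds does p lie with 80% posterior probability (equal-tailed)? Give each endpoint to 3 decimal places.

Posterior: Beta(3+19, 2+51) = Beta(22, 53).
Equal-tailed 80% interval: the 0.1 and 0.9 quantiles of Beta(22, 53).
Posterior mean ≈ 0.293, SD ≈ 0.052; a Normal approximation gives roughly [0.226, 0.360].
Exact: F⁻¹(0.1) = 0.227; F⁻¹(0.9) = 0.362.

[0.227, 0.362]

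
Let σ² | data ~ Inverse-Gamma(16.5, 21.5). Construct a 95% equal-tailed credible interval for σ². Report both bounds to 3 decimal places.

[0.848, 2.258]

Inverse-Gamma(16.5, 21.5) quantiles: F⁻¹(0.025) and F⁻¹(0.975).
Equivalently, 1/σ² ~ Gamma(16.5, rate = 21.5); invert its 0.975 and 0.025 quantiles.
Posterior mean ≈ 1.387, SD ≈ 0.364; a Normal approximation gives roughly [0.673, 2.101].
Exact: lower = 0.848; upper = 2.258.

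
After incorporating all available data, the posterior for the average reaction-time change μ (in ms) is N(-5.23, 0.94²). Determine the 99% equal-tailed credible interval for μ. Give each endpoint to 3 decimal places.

The posterior is symmetric, so the 99% equal-tailed interval is μ = -5.23 ± z·0.94 with z = 2.576.
Half-width: 2.576 × 0.94 = 2.421.
-5.23 − 2.421 = -7.651; -5.23 + 2.421 = -2.809.

[-7.651, -2.809]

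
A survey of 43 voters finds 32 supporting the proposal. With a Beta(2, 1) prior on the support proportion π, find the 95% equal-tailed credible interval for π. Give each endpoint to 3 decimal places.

Posterior: Beta(2+32, 1+11) = Beta(34, 12).
Equal-tailed 95% interval: the 0.025 and 0.975 quantiles of Beta(34, 12).
Posterior mean ≈ 0.739, SD ≈ 0.064; a Normal approximation gives roughly [0.614, 0.865].
Exact: F⁻¹(0.025) = 0.605; F⁻¹(0.975) = 0.854.

[0.605, 0.854]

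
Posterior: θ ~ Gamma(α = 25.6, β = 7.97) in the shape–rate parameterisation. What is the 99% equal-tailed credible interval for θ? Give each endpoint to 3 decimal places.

[1.812, 5.081]

Posterior: Gamma(shape 25.6, rate 7.97).
Equal-tailed 99% interval: Gamma(25.6, 7.97) quantiles at 0.005 and 0.995.
Posterior mean ≈ 3.212, SD ≈ 0.635; a Normal approximation gives roughly [1.577, 4.847].
Exact: lower = 1.812; upper = 5.081.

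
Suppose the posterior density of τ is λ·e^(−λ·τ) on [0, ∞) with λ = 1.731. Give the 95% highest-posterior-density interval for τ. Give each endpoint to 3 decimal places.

[0.000, 1.731]

The exponential density is strictly decreasing on [0, ∞), so the HPD interval is anchored at 0: [0, q] with P(τ ≤ q) = 0.95.
q = −ln(1 − 0.95) / 1.731 = 2.9957 / 1.731 = 1.731.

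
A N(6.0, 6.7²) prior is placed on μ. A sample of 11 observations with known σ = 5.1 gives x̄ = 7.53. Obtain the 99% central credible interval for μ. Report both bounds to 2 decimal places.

Posterior precision = 1/6.7² + 11/5.1² = 0.0223 + 0.4229 = 0.4452, so posterior SD = 1.4987.
Posterior mean = (6.0/6.7² + 11·7.53/5.1²) / 0.4452 = 7.4534.
Interval: 7.4534 ± 2.576 × 1.4987 → [3.59, 11.31].

[3.59, 11.31]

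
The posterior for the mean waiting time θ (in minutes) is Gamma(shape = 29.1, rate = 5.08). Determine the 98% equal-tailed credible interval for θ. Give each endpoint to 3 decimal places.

Posterior: Gamma(shape 29.1, rate 5.08).
Equal-tailed 98% interval: Gamma(29.1, 5.08) quantiles at 0.01 and 0.99.
Posterior mean ≈ 5.728, SD ≈ 1.062; a Normal approximation gives roughly [3.258, 8.199].
Exact: lower = 3.550; upper = 8.484.

[3.550, 8.484]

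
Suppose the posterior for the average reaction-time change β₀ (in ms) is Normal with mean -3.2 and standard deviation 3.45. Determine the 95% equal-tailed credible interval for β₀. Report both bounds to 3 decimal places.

[-9.962, 3.562]

The posterior is symmetric, so the 95% equal-tailed interval is β₀ = -3.2 ± z·3.45 with z = 1.960.
Half-width: 1.960 × 3.45 = 6.762.
-3.2 − 6.762 = -9.962; -3.2 + 6.762 = 3.562.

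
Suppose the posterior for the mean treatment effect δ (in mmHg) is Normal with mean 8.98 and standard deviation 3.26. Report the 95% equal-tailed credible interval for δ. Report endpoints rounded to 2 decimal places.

[2.59, 15.37]

The posterior is symmetric, so the 95% equal-tailed interval is δ = 8.98 ± z·3.26 with z = 1.960.
Half-width: 1.960 × 3.26 = 6.39.
8.98 − 6.39 = 2.59; 8.98 + 6.39 = 15.37.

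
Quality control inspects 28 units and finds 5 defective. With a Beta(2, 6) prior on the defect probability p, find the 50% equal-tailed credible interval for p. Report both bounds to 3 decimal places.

Posterior: Beta(2+5, 6+23) = Beta(7, 29).
Equal-tailed 50% interval: the 0.25 and 0.75 quantiles of Beta(7, 29).
Posterior mean ≈ 0.194, SD ≈ 0.065; a Normal approximation gives roughly [0.151, 0.238].
Exact: F⁻¹(0.25) = 0.147; F⁻¹(0.75) = 0.236.

[0.147, 0.236]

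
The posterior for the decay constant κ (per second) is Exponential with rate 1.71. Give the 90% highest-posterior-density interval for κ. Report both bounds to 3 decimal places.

[0.000, 1.347]

The exponential density is strictly decreasing on [0, ∞), so the HPD interval is anchored at 0: [0, q] with P(κ ≤ q) = 0.90.
q = −ln(1 − 0.90) / 1.71 = 2.3026 / 1.71 = 1.347.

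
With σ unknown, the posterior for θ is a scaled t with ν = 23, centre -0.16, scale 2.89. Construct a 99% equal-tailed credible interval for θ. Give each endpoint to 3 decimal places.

[-8.273, 7.953]

The t_23 distribution is symmetric; the 99% interval is -0.16 ± t·2.89 with t_{0.995,23} = 2.807.
Half-width: 2.807 × 2.89 = 8.113.
-0.16 − 8.113 = -8.273; -0.16 + 8.113 = 7.953.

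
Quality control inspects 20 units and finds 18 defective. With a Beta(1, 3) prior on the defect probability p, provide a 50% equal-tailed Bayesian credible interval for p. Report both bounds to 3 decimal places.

[0.741, 0.851]

Posterior: Beta(1+18, 3+2) = Beta(19, 5).
Equal-tailed 50% interval: the 0.25 and 0.75 quantiles of Beta(19, 5).
Posterior mean ≈ 0.792, SD ≈ 0.081; a Normal approximation gives roughly [0.737, 0.846].
Exact: F⁻¹(0.25) = 0.741; F⁻¹(0.75) = 0.851.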